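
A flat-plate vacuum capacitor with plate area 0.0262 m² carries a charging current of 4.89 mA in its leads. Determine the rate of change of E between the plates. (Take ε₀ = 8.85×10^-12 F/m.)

Charge continuity gives I_d = I = 4.89×10^-3 A between the plates.
Then dE/dt = I_d/(ε₀A) = 2.11×10^10 V/(m·s).

2.11×10^10 V/(m·s)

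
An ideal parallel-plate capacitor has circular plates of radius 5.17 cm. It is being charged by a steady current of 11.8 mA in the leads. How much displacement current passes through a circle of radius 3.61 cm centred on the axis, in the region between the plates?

No conduction current crosses the gap, so I_d there equals the 0.0118 A in the leads.
The field is uniform, so I_d,enc = I_d (r/R)² = (0.0118)(3.61/5.17)² = 5.75×10^-3 A.

5.75×10^-3 A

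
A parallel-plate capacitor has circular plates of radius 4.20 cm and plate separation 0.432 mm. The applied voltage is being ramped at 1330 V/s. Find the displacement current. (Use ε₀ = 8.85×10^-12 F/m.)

E = V/d so dE/dt = (dV/dt)/d = 3.079×10^6 V/(m·s), and I_d = ε₀ A dE/dt = (8.85×10^-12)(5.542×10^-3)(3.079×10^6) = 1.51×10^-7 A.

1.51×10^-7 A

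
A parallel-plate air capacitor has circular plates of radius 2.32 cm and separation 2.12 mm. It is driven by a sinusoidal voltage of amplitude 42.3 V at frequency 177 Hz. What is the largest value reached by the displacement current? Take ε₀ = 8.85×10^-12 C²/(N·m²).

The displacement current equals the conduction current C dV/dt, which peaks at C V₀ ω.
With C = ε₀A/d = (8.85×10^-12)(1.691×10^-3)/(2.12×10^-3) = 7.059×10^-12 F and ω = 2πf = 1112 rad/s, I_d,max = (7.059×10^-12)(42.3)(1112) = 3.32×10^-7 A.

3.32×10^-7 A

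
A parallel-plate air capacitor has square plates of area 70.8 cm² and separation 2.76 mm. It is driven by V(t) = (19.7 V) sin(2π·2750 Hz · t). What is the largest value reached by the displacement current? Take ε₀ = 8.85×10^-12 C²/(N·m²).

7.73×10^-6 A

C = ε₀A/d = (8.85×10^-12)(7.08×10^-3)/(2.76×10^-3) = 2.270×10^-11 F; ω = 2πf = 1.728×10^4 rad/s.
I_d = C dV/dt, so |I_d|_max = C V₀ ω = (2.270×10^-11)(19.7)(1.728×10^4) = 7.73×10^-6 A.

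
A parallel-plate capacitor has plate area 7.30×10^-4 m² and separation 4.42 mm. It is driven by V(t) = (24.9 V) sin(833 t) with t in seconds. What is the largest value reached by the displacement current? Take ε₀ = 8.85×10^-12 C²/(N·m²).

(dE/dt)_max = V₀ω/d = 4.693×10^6 V/(m·s); ω = 833 rad/s.
I_d,max = ε₀ A (dE/dt)_max = (8.85×10^-12)(7.30×10^-4)(4.693×10^6) = 3.03×10^-8 A.

3.03×10^-8 A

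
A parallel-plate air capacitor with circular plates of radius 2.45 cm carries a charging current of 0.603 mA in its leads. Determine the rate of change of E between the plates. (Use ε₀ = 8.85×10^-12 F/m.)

3.61×10^10 V/(m·s)

The displacement current between the plates equals the conduction current, I_d = 0.603 mA.
Since I_d = ε₀ A dE/dt, dE/dt = I_d/(ε₀A) = (6.03×10^-4)/((8.85×10^-12)(1.886×10^-3)) = 3.61×10^10 V/(m·s).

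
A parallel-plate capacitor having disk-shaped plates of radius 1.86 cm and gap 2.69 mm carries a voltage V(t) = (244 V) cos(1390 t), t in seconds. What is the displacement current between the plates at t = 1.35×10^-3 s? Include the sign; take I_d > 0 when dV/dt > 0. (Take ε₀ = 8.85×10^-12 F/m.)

dV/dt = (244)(1390)·−sin(1.8765) = -3.234×10^5 V/s.
I_d = C dV/dt with C = ε₀A/d = (8.85×10^-12)(1.087×10^-3)/(2.69×10^-3) = 3.576×10^-12 F, so I_d = (3.576×10^-12)(-3.234×10^5) = -1.16×10^-6 A.

-1.16×10^-6 A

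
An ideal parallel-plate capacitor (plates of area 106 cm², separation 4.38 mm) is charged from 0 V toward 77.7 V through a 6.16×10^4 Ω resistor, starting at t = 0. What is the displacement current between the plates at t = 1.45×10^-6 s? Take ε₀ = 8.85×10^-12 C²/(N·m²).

4.20×10^-4 A

C = ε₀A/d = (8.85×10^-12)(0.0106)/(4.38×10^-3) = 2.142×10^-11 F, so τ = RC = 1.319×10^-6 s.
The conduction current is I(t) = (V₀/R) e^(−t/τ), and the displacement current between the plates equals it.
t/τ = 1.099; I_d = (77.7/6.16×10^4) · e^(−1.099) = (1.261×10^-3)(0.3332) = 4.20×10^-4 A.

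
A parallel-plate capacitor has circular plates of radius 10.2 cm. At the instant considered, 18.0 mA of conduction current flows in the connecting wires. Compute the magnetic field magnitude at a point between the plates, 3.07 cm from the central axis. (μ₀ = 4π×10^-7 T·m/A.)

1.06×10^-8 T

No conduction current crosses the gap, so I_d there equals the 0.0180 A in the leads.
An Ampèrian loop of radius r encloses a fraction (r/R)² of I_d. Then B·2πr = μ₀ I_d (r/R)², giving B = μ₀ I_d r/(2πR²) = 1.06×10^-8 T.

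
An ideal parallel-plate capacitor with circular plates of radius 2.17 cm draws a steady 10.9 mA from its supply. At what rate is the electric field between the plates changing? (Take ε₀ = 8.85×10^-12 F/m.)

By continuity, I_d in the gap equals the 10.9 mA flowing in the wire.
Then dE/dt = I_d/(ε₀A) = 8.33×10^11 V/(m·s).

8.33×10^11 V/(m·s)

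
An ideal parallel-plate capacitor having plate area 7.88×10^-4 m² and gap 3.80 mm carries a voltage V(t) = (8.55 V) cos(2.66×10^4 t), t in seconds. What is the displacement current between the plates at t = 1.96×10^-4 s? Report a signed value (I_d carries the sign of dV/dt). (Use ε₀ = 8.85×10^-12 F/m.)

3.66×10^-7 A

dE/dt = (V₀ω/d)·−sin(ωt) with ωt = 5.2136 rad: (8.55)(2.66×10^4)(0.8770)/(3.80×10^-3) = 5.249×10^7 V/(m·s).
I_d = ε₀ A dE/dt = (8.85×10^-12)(7.88×10^-4)(5.249×10^7) = 3.66×10^-7 A.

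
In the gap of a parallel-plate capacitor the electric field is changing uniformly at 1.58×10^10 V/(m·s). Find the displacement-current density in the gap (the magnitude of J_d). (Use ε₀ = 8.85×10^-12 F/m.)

The displacement-current density is ε₀ ∂E/∂t = (8.85×10^-12)(1.58×10^10) = 0.140 A/m².

0.140 A/m²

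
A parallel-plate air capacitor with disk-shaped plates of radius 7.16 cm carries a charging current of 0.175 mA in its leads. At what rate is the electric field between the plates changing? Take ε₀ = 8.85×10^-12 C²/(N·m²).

1.23×10^9 V/(m·s)

The displacement current between the plates equals the conduction current, I_d = 0.175 mA.
Since I_d = ε₀ A dE/dt, dE/dt = I_d/(ε₀A) = (1.75×10^-4)/((8.85×10^-12)(0.01611)) = 1.23×10^9 V/(m·s).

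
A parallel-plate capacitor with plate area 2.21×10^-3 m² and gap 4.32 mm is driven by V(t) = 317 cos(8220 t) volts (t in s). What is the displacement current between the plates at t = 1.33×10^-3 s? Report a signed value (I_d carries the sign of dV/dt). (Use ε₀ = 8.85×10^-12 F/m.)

dE/dt = (V₀ω/d)·−sin(ωt) with ωt = 10.9326 rad: (317)(8220)(0.9980)/(4.32×10^-3) = 6.020×10^8 V/(m·s).
I_d = ε₀ A dE/dt = (8.85×10^-12)(2.21×10^-3)(6.020×10^8) = 1.18×10^-5 A.

1.18×10^-5 A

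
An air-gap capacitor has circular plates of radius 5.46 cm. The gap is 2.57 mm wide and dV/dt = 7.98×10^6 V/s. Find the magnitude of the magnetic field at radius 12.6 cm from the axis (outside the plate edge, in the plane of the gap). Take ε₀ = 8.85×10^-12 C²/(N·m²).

dE/dt = (dV/dt)/d = 3.105×10^9 V/(m·s); I_d = ε₀(πR²)(dE/dt) = (8.85×10^-12)(9.366×10^-3)(3.105×10^9) = 2.574×10^-4 A.
Outside the plates the loop encloses all of I_d, so B·2πr = μ₀ I_d and B = 4.09×10^-10 T.

4.09×10^-10 T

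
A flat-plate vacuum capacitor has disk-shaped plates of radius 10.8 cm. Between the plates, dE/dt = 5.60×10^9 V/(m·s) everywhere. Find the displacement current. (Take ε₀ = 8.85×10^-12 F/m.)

I_d = ε₀ A (dE/dt) = (8.85×10^-12)(0.03664 m²)(5.60×10^9) = 1.82×10^-3 A.

1.82×10^-3 A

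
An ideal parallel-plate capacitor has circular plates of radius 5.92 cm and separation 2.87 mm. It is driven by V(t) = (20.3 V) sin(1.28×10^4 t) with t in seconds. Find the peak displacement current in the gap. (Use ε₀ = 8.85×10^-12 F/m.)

8.82×10^-6 A

The displacement current equals the conduction current C dV/dt, which peaks at C V₀ ω.
With C = ε₀A/d = (8.85×10^-12)(0.01101)/(2.87×10^-3) = 3.395×10^-11 F and ω = 1.28×10^4 rad/s, I_d,max = (3.395×10^-11)(20.3)(1.28×10^4) = 8.82×10^-6 A.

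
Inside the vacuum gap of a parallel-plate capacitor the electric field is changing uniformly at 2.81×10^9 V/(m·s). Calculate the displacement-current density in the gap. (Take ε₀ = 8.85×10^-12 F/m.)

0.0249 A/m²

J_d = ε₀ ∂E/∂t, so J_d = 0.0249 A/m².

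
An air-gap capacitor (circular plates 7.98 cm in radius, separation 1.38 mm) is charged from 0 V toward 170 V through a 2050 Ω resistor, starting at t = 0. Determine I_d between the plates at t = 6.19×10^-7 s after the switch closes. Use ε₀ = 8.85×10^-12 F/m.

C = ε₀A/d = (8.85×10^-12)(0.02001)/(1.38×10^-3) = 1.283×10^-10 F and τ = RC = 2.630×10^-7 s. I_d in the gap equals the RC charging current.
I_d(t) = (V₀/R) e^(−t/τ) = 0.08293 · e^(−2.354) = 7.88×10^-3 A.

7.88×10^-3 A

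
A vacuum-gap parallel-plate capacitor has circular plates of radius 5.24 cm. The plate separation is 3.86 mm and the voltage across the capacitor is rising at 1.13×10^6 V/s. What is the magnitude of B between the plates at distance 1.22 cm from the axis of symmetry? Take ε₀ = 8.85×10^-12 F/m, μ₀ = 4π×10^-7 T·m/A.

1.99×10^-11 T

I_d = C dV/dt with C = ε₀πR²/d = 1.978×10^-11 F, so I_d = (1.978×10^-11)(1.13×10^6) = 2.235×10^-5 A.
For r < R the Ampère–Maxwell law gives B(2πr) = μ₀ I_d (r²/R²), so B = μ₀ I_d r/(2πR²) = (4π×10^-7)(2.235×10^-5)(0.0122)/(2π·0.0524²) = 1.99×10^-11 T.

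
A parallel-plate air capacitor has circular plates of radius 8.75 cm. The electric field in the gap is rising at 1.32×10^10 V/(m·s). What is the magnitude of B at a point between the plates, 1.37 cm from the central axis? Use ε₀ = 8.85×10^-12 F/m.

I_d = ε₀ dΦ_E/dt = ε₀ πR² (dE/dt) = (8.85×10^-12)(0.02405)(1.32×10^10) = 2.810×10^-3 A through the full plate area.
For r < R the Ampère–Maxwell law gives B(2πr) = μ₀ I_d (r²/R²), so B = μ₀ I_d r/(2πR²) = (4π×10^-7)(2.810×10^-3)(0.0137)/(2π·0.0875²) = 1.01×10^-9 T.

1.01×10^-9 T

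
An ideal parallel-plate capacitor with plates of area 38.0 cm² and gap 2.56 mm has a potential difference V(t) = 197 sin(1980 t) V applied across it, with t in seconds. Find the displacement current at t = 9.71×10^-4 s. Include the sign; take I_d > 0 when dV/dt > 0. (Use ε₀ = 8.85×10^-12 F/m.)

C = ε₀A/d = (8.85×10^-12)(3.80×10^-3)/(2.56×10^-3) = 1.314×10^-11 F. dV/dt = V₀ω·cos(ωt); at ωt = 1.92258 rad this factor is -0.3446.
I_d = C dV/dt = (1.314×10^-11)(197)(1980)(-0.3446) = -1.77×10^-6 A.

-1.77×10^-6 A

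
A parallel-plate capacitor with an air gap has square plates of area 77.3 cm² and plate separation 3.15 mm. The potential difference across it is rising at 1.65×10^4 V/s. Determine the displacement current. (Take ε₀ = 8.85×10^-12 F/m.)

3.58×10^-7 A

C = ε₀A/d = (8.85×10^-12)(7.73×10^-3)/(3.15×10^-3) = 2.172×10^-11 F.
I_d = C dV/dt = (2.172×10^-11)(1.65×10^4) = 3.58×10^-7 A.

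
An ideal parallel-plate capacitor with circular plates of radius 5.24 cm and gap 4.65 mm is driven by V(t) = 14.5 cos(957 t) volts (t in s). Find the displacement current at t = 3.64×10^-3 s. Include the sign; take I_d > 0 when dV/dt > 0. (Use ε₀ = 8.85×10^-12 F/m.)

7.64×10^-8 A

dV/dt = (14.5)(957)·−sin(3.48348) = 4652 V/s.
I_d = C dV/dt with C = ε₀A/d = (8.85×10^-12)(8.626×10^-3)/(4.65×10^-3) = 1.642×10^-11 F, so I_d = (1.642×10^-11)(4652) = 7.64×10^-8 A.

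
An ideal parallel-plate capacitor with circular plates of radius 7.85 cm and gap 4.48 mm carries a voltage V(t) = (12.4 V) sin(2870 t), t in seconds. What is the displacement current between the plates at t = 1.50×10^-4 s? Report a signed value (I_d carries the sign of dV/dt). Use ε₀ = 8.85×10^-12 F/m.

dV/dt = (12.4)(2870)·cos(0.4305) = 3.234×10^4 V/s.
I_d = C dV/dt with C = ε₀A/d = (8.85×10^-12)(0.01936)/(4.48×10^-3) = 3.824×10^-11 F, so I_d = (3.824×10^-11)(3.234×10^4) = 1.24×10^-6 A.

1.24×10^-6 A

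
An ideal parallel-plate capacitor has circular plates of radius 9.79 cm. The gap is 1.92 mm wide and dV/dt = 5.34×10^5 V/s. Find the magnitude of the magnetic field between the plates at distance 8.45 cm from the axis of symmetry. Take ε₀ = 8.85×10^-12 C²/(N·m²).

dE/dt = (dV/dt)/d = 2.781×10^8 V/(m·s); I_d = ε₀(πR²)(dE/dt) = (8.85×10^-12)(0.03011)(2.781×10^8) = 7.411×10^-5 A.
∮B·dl = μ₀ I_d,enc with I_d,enc = I_d r²/R² = 5.521×10^-5 A; so B = μ₀ I_d,enc/(2πr) = 1.31×10^-10 T.

1.31×10^-10 T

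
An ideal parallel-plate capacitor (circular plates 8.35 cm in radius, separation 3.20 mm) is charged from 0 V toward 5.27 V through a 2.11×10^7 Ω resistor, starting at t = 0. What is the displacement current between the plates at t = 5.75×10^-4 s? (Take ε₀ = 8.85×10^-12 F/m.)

C = ε₀A/d = (8.85×10^-12)(0.02190)/(3.20×10^-3) = 6.057×10^-11 F, so τ = RC = 1.278×10^-3 s.
The conduction current is I(t) = (V₀/R) e^(−t/τ), and the displacement current between the plates equals it.
t/τ = 0.4499; I_d = (5.27/2.11×10^7) · e^(−0.4499) = (2.498×10^-7)(0.6377) = 1.59×10^-7 A.

1.59×10^-7 A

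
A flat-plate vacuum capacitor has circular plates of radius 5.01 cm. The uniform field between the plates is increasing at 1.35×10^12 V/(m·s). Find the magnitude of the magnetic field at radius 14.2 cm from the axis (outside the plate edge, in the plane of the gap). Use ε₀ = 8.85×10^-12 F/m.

Through the whole plate area (πR² = 7.885×10^-3 m²), I_d = ε₀ πR² dE/dt = 0.09421 A.
For r ≥ R the full I_d is enclosed: B = μ₀ I_d/(2πr) = (4π×10^-7)(0.09421)/(2π·0.142) = 1.33×10^-7 T.

1.33×10^-7 T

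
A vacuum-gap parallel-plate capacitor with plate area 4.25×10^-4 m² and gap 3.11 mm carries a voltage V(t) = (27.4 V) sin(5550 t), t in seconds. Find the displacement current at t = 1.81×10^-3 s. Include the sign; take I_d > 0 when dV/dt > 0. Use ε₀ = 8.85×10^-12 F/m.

dV/dt = (27.4)(5550)·cos(10.0455) = -1.237×10^5 V/s.
I_d = C dV/dt with C = ε₀A/d = (8.85×10^-12)(4.25×10^-4)/(3.11×10^-3) = 1.209×10^-12 F, so I_d = (1.209×10^-12)(-1.237×10^5) = -1.50×10^-7 A.

-1.50×10^-7 A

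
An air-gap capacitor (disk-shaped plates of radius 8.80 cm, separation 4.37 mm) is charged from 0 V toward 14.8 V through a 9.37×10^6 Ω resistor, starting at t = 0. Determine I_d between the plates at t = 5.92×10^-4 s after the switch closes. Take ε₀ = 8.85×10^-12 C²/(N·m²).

With C = ε₀A/d = (8.85×10^-12)(0.02433)/(4.37×10^-3) = 4.927×10^-11 F, the time constant is τ = RC = 4.617×10^-4 s, so t/τ = 1.282 and e^(−t/τ) = 0.2775.
I_d = I_cond = (V₀/R) e^(−t/τ) = (1.580×10^-6)(0.2775) = 4.38×10^-7 A.

4.38×10^-7 A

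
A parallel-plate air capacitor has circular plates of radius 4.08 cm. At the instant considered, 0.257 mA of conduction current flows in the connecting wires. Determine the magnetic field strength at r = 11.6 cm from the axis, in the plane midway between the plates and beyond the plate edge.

Between the plates the displacement current equals the wire current: I_d = 0.257 mA = 2.57×10^-4 A.
Outside the plates the loop encloses all of I_d, so B·2πr = μ₀ I_d and B = 4.43×10^-10 T.

4.43×10^-10 T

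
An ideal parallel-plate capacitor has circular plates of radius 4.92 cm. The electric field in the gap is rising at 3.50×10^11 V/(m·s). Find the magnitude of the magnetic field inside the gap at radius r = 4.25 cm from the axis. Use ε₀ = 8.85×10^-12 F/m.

8.27×10^-8 T

Through the whole plate area (πR² = 7.605×10^-3 m²), I_d = ε₀ πR² dE/dt = 0.02356 A.
An Ampèrian loop of radius r encloses a fraction (r/R)² of I_d. Then B·2πr = μ₀ I_d (r/R)², giving B = μ₀ I_d r/(2πR²) = 8.27×10^-8 T.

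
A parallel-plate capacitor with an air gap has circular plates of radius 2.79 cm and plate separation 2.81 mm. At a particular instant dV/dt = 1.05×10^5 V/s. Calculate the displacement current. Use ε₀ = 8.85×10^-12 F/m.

C = ε₀A/d = (8.85×10^-12)(2.445×10^-3)/(2.81×10^-3) = 7.700×10^-12 F.
I_d = C dV/dt = (7.700×10^-12)(1.05×10^5) = 8.09×10^-7 A.

8.09×10^-7 A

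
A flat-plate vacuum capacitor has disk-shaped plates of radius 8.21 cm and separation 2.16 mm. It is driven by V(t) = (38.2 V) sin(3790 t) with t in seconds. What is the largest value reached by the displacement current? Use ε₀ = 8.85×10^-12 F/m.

The displacement current equals the conduction current C dV/dt, which peaks at C V₀ ω.
With C = ε₀A/d = (8.85×10^-12)(0.02118)/(2.16×10^-3) = 8.678×10^-11 F and ω = 3790 rad/s, I_d,max = (8.678×10^-11)(38.2)(3790) = 1.26×10^-5 A.

1.26×10^-5 A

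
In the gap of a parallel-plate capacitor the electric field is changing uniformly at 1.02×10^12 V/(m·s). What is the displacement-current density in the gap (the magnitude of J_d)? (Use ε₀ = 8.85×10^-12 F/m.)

J_d = ε₀ ∂E/∂t, so J_d = 9.03 A/m².

9.03 A/m²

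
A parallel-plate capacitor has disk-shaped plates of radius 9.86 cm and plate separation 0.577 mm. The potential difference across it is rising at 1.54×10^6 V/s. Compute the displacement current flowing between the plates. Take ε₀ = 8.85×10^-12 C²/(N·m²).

The field between the plates is E = V/d, so dE/dt = (1.54×10^6)/(5.77×10^-4 m) = 2.669×10^9 V/(m·s).
I_d = ε₀ A (dE/dt) = (8.85×10^-12)(0.03054)(2.669×10^9) = 7.21×10^-4 A.

7.21×10^-4 A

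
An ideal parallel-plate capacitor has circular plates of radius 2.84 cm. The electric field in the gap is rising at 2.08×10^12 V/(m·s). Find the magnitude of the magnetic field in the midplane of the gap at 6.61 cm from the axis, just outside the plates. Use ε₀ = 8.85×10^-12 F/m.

1.41×10^-7 T

I_d = ε₀ dΦ_E/dt = ε₀ πR² (dE/dt) = (8.85×10^-12)(2.534×10^-3)(2.08×10^12) = 0.04665 A through the full plate area.
For r ≥ R the full I_d is enclosed: B = μ₀ I_d/(2πr) = (4π×10^-7)(0.04665)/(2π·0.0661) = 1.41×10^-7 T.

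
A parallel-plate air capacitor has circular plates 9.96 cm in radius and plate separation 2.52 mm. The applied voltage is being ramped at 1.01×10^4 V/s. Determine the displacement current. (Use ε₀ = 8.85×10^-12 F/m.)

1.11×10^-6 A

E = V/d so dE/dt = (dV/dt)/d = 4.008×10^6 V/(m·s), and I_d = ε₀ A dE/dt = (8.85×10^-12)(0.03117)(4.008×10^6) = 1.11×10^-6 A.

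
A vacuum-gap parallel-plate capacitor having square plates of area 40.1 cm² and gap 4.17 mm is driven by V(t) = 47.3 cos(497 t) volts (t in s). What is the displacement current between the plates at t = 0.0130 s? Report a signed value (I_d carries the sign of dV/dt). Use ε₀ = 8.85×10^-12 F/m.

C = ε₀A/d = (8.85×10^-12)(4.01×10^-3)/(4.17×10^-3) = 8.510×10^-12 F. dV/dt = V₀ω·−sin(ωt); at ωt = 6.461 rad this factor is -0.1769.
I_d = C dV/dt = (8.510×10^-12)(47.3)(497)(-0.1769) = -3.54×10^-8 A.

-3.54×10^-8 A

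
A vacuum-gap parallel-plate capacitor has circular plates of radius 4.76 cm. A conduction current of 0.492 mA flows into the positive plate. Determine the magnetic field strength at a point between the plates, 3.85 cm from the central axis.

By continuity the displacement current in the gap matches the conduction current: I_d = 4.92×10^-4 A.
An Ampèrian loop of radius r encloses a fraction (r/R)² of I_d. Then B·2πr = μ₀ I_d (r/R)², giving B = μ₀ I_d r/(2πR²) = 1.67×10^-9 T.

1.67×10^-9 T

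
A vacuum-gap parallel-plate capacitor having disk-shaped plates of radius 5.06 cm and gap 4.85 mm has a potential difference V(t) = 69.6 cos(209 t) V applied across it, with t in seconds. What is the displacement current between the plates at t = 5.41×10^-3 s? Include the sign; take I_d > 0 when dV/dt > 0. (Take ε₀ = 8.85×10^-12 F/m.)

-1.93×10^-7 A

C = ε₀A/d = (8.85×10^-12)(8.044×10^-3)/(4.85×10^-3) = 1.468×10^-11 F. dV/dt = V₀ω·−sin(ωt); at ωt = 1.13069 rad this factor is -0.9047.
I_d = C dV/dt = (1.468×10^-11)(69.6)(209)(-0.9047) = -1.93×10^-7 A.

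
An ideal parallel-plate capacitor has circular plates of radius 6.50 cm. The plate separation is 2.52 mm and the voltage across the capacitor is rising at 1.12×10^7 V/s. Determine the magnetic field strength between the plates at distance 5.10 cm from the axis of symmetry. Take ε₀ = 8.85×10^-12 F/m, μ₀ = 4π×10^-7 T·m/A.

I_d = C dV/dt with C = ε₀πR²/d = 4.660×10^-11 F, so I_d = (4.660×10^-11)(1.12×10^7) = 5.219×10^-4 A.
For r < R the Ampère–Maxwell law gives B(2πr) = μ₀ I_d (r²/R²), so B = μ₀ I_d r/(2πR²) = (4π×10^-7)(5.219×10^-4)(0.0510)/(2π·0.0650²) = 1.26×10^-9 T.

1.26×10^-9 T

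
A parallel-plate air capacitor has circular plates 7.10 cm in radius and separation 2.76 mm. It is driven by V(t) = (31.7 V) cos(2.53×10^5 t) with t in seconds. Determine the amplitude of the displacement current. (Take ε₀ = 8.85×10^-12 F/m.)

4.07×10^-4 A

The displacement current equals the conduction current C dV/dt, which peaks at C V₀ ω.
With C = ε₀A/d = (8.85×10^-12)(0.01584)/(2.76×10^-3) = 5.079×10^-11 F and ω = 2.53×10^5 rad/s, I_d,max = (5.079×10^-11)(31.7)(2.53×10^5) = 4.07×10^-4 A.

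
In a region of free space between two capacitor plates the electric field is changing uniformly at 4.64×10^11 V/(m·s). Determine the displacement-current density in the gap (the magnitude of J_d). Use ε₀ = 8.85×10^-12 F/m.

4.11 A/m²

J_d = ε₀ dE/dt = (8.85×10^-12)(4.64×10^11) = 4.11 A/m².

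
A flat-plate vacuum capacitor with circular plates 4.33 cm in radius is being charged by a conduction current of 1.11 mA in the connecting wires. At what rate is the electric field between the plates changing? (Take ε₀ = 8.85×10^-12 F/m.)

The displacement current between the plates equals the conduction current, I_d = 1.11 mA.
Since I_d = ε₀ A dE/dt, dE/dt = I_d/(ε₀A) = (1.11×10^-3)/((8.85×10^-12)(5.890×10^-3)) = 2.13×10^10 V/(m·s).

2.13×10^10 V/(m·s)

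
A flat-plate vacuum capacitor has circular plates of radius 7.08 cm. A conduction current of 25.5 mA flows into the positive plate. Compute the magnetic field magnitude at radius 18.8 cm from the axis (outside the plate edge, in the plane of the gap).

2.71×10^-8 T

By continuity the displacement current in the gap matches the conduction current: I_d = 0.0255 A.
For r ≥ R the full I_d is enclosed: B = μ₀ I_d/(2πr) = (4π×10^-7)(0.0255)/(2π·0.188) = 2.71×10^-8 T.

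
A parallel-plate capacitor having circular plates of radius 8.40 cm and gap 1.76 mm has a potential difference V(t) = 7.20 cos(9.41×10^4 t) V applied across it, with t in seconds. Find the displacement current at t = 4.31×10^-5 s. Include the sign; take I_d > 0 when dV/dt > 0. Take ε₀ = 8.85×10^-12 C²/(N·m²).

dV/dt = (7.20)(9.41×10^4)·−sin(4.05571) = 5.366×10^5 V/s.
I_d = C dV/dt with C = ε₀A/d = (8.85×10^-12)(0.02217)/(1.76×10^-3) = 1.115×10^-10 F, so I_d = (1.115×10^-10)(5.366×10^5) = 5.98×10^-5 A.

5.98×10^-5 A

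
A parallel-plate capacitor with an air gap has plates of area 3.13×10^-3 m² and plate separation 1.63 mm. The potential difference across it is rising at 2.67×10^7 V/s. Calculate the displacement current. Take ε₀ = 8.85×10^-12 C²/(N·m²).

4.54×10^-4 A

C = ε₀A/d = (8.85×10^-12)(3.13×10^-3)/(1.63×10^-3) = 1.699×10^-11 F.
I_d = C dV/dt = (1.699×10^-11)(2.67×10^7) = 4.54×10^-4 A.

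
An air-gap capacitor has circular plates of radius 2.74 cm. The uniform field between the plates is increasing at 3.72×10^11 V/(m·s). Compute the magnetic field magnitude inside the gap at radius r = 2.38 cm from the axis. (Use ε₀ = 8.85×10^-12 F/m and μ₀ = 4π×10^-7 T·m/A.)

Through the whole plate area (πR² = 2.359×10^-3 m²), I_d = ε₀ πR² dE/dt = 7.766×10^-3 A.
∮B·dl = μ₀ I_d,enc with I_d,enc = I_d r²/R² = 5.859×10^-3 A; so B = μ₀ I_d,enc/(2πr) = 4.92×10^-8 T.

4.92×10^-8 T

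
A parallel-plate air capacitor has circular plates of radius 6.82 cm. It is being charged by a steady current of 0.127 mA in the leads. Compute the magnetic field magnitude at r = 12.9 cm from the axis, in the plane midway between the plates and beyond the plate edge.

1.97×10^-10 T

Between the plates the displacement current equals the wire current: I_d = 0.127 mA = 1.27×10^-4 A.
Outside the plates the loop encloses all of I_d, so B·2πr = μ₀ I_d and B = 1.97×10^-10 T.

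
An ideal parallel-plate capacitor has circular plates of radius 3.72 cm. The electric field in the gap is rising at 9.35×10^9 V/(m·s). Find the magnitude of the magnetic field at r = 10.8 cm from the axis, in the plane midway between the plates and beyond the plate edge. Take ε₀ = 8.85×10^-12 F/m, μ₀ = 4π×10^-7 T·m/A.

6.66×10^-10 T

Total displacement current: I_d = ε₀(πR²)(dE/dt) = (8.85×10^-12)(4.347×10^-3)(9.35×10^9) = 3.597×10^-4 A.
With r > R the enclosed displacement current is the full I_d; B = μ₀ I_d / (2πr) = 6.66×10^-10 T.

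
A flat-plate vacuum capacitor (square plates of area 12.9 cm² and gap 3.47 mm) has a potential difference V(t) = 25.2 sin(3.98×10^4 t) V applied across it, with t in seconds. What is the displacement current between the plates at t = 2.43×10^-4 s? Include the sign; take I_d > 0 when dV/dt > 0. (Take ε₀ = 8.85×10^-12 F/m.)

-3.20×10^-6 A

dE/dt = (V₀ω/d)·cos(ωt) with ωt = 9.6714 rad: (25.2)(3.98×10^4)(-0.9697)/(3.47×10^-3) = -2.803×10^8 V/(m·s).
I_d = ε₀ A dE/dt = (8.85×10^-12)(1.29×10^-3)(-2.803×10^8) = -3.20×10^-6 A.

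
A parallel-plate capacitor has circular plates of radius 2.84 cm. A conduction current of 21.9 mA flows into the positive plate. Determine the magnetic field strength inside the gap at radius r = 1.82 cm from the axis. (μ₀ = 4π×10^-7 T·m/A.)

9.88×10^-8 T

No conduction current crosses the gap, so I_d there equals the 0.0219 A in the leads.
For r < R the Ampère–Maxwell law gives B(2πr) = μ₀ I_d (r²/R²), so B = μ₀ I_d r/(2πR²) = (4π×10^-7)(0.0219)(0.0182)/(2π·0.0284²) = 9.88×10^-8 T.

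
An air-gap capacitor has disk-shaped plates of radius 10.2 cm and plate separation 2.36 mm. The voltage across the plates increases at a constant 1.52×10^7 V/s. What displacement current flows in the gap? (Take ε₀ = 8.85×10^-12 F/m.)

1.86×10^-3 A

The field between the plates is E = V/d, so dE/dt = (1.52×10^7)/(2.36×10^-3 m) = 6.441×10^9 V/(m·s).
I_d = ε₀ A (dE/dt) = (8.85×10^-12)(0.03269)(6.441×10^9) = 1.86×10^-3 A.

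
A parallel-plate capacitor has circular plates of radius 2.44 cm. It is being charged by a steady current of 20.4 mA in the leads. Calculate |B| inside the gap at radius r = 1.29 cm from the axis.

No conduction current crosses the gap, so I_d there equals the 0.0204 A in the leads.
For r < R the Ampère–Maxwell law gives B(2πr) = μ₀ I_d (r²/R²), so B = μ₀ I_d r/(2πR²) = (4π×10^-7)(0.0204)(0.0129)/(2π·0.0244²) = 8.84×10^-8 T.

8.84×10^-8 T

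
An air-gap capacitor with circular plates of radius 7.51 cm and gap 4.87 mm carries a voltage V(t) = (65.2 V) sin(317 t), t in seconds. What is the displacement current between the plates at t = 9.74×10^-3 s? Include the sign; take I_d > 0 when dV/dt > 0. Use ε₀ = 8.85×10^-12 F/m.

dE/dt = (V₀ω/d)·cos(ωt) with ωt = 3.08758 rad: (65.2)(317)(-0.9985)/(4.87×10^-3) = -4.238×10^6 V/(m·s).
I_d = ε₀ A dE/dt = (8.85×10^-12)(0.01772)(-4.238×10^6) = -6.65×10^-7 A.

-6.65×10^-7 A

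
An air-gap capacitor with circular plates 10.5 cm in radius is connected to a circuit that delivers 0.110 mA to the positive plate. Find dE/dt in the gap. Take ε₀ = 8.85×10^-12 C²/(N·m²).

3.59×10^8 V/(m·s)

The displacement current between the plates equals the conduction current, I_d = 0.110 mA.
Inverting I_d = ε₀ A dE/dt gives dE/dt = 1.10×10^-4 / (8.85×10^-12 · 0.03464) = 3.59×10^8 V/(m·s).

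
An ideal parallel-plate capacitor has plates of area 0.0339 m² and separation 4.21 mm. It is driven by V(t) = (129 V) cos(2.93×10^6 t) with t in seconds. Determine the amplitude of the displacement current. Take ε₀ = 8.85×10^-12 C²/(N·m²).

0.0269 A

The displacement current equals the conduction current C dV/dt, which peaks at C V₀ ω.
With C = ε₀A/d = (8.85×10^-12)(0.0339)/(4.21×10^-3) = 7.126×10^-11 F and ω = 2.93×10^6 rad/s, I_d,max = (7.126×10^-11)(129)(2.93×10^6) = 0.0269 A.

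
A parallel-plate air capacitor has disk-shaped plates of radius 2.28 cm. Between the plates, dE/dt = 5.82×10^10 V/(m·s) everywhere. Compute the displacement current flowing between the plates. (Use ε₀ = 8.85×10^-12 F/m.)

8.41×10^-4 A

The displacement current is ε₀ times dΦ_E/dt = ε₀ A dE/dt = (8.85×10^-12)(1.633×10^-3)(5.82×10^10) = 8.41×10^-4 A.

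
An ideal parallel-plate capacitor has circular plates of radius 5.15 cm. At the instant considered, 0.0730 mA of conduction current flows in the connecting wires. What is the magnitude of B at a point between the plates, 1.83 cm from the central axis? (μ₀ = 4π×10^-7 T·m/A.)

1.01×10^-10 T

Between the plates the displacement current equals the wire current: I_d = 0.0730 mA = 7.30×10^-5 A.
An Ampèrian loop of radius r encloses a fraction (r/R)² of I_d. Then B·2πr = μ₀ I_d (r/R)², giving B = μ₀ I_d r/(2πR²) = 1.01×10^-10 T.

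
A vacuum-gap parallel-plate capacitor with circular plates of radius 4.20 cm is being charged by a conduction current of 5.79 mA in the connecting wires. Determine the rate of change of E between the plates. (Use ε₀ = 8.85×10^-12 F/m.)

1.18×10^11 V/(m·s)

The displacement current between the plates equals the conduction current, I_d = 5.79 mA.
Inverting I_d = ε₀ A dE/dt gives dE/dt = 5.79×10^-3 / (8.85×10^-12 · 5.542×10^-3) = 1.18×10^11 V/(m·s).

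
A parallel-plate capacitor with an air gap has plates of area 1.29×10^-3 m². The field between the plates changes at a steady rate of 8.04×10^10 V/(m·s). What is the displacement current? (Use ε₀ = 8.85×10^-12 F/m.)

9.18×10^-4 A

With a uniform field, Φ_E = EA, so I_d = ε₀ A dE/dt = 9.18×10^-4 A.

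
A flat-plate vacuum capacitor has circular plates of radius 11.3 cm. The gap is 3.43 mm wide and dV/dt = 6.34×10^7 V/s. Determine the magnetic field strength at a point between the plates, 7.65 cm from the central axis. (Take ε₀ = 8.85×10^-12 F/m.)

7.86×10^-9 T

With E = V/d, dE/dt = 1.848×10^10 V/(m·s) and πR² = 0.04011 m², giving I_d = ε₀ πR² dE/dt = 6.560×10^-3 A.
∮B·dl = μ₀ I_d,enc with I_d,enc = I_d r²/R² = 3.007×10^-3 A; so B = μ₀ I_d,enc/(2πr) = 7.86×10^-9 T.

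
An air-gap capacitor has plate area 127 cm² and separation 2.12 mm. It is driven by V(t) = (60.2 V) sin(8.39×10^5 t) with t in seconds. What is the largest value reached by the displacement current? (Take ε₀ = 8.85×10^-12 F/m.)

(dE/dt)_max = V₀ω/d = 2.382×10^10 V/(m·s); ω = 8.39×10^5 rad/s.
I_d,max = ε₀ A (dE/dt)_max = (8.85×10^-12)(0.0127)(2.382×10^10) = 2.68×10^-3 A.

2.68×10^-3 A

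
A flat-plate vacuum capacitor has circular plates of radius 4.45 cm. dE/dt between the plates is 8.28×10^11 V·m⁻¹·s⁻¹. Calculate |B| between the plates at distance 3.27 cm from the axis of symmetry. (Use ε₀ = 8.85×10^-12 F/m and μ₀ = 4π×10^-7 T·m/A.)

1.51×10^-7 T

Total displacement current: I_d = ε₀(πR²)(dE/dt) = (8.85×10^-12)(6.221×10^-3)(8.28×10^11) = 0.04559 A.
∮B·dl = μ₀ I_d,enc with I_d,enc = I_d r²/R² = 0.02462 A; so B = μ₀ I_d,enc/(2πr) = 1.51×10^-7 T.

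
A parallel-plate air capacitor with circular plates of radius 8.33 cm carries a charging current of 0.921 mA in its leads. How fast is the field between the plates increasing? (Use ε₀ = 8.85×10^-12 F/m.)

By continuity, I_d in the gap equals the 0.921 mA flowing in the wire.
Inverting I_d = ε₀ A dE/dt gives dE/dt = 9.21×10^-4 / (8.85×10^-12 · 0.02180) = 4.77×10^9 V/(m·s).

4.77×10^9 V/(m·s)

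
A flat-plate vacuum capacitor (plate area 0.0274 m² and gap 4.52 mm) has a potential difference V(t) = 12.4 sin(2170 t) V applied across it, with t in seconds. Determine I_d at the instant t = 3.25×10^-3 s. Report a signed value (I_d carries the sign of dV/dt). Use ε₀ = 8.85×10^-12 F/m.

dV/dt = (12.4)(2170)·cos(7.0525) = 1.933×10^4 V/s.
I_d = C dV/dt with C = ε₀A/d = (8.85×10^-12)(0.0274)/(4.52×10^-3) = 5.365×10^-11 F, so I_d = (5.365×10^-11)(1.933×10^4) = 1.04×10^-6 A.

1.04×10^-6 A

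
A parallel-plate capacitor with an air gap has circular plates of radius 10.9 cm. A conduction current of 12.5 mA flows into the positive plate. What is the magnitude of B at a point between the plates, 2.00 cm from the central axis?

No conduction current crosses the gap, so I_d there equals the 0.0125 A in the leads.
∮B·dl = μ₀ I_d,enc with I_d,enc = I_d r²/R² = 4.208×10^-4 A; so B = μ₀ I_d,enc/(2πr) = 4.21×10^-9 T.

4.21×10^-9 T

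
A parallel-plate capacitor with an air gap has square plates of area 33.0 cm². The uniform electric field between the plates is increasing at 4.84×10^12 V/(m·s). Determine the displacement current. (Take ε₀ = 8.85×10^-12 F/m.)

0.141 A

With a uniform field, Φ_E = EA, so I_d = ε₀ A dE/dt = 0.141 A.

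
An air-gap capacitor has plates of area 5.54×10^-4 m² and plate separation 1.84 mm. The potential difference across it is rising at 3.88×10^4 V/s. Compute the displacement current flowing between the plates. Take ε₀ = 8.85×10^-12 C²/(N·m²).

1.03×10^-7 A

The field between the plates is E = V/d, so dE/dt = (3.88×10^4)/(1.84×10^-3 m) = 2.109×10^7 V/(m·s).
I_d = ε₀ A (dE/dt) = (8.85×10^-12)(5.54×10^-4)(2.109×10^7) = 1.03×10^-7 A.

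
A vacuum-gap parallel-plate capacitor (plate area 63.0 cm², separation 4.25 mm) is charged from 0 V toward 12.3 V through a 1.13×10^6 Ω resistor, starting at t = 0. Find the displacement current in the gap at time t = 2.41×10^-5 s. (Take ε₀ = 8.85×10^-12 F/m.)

C = ε₀A/d = (8.85×10^-12)(6.30×10^-3)/(4.25×10^-3) = 1.312×10^-11 F, so τ = RC = 1.483×10^-5 s.
The conduction current is I(t) = (V₀/R) e^(−t/τ), and the displacement current between the plates equals it.
t/τ = 1.625; I_d = (12.3/1.13×10^6) · e^(−1.625) = (1.088×10^-5)(0.1969) = 2.14×10^-6 A.

2.14×10^-6 A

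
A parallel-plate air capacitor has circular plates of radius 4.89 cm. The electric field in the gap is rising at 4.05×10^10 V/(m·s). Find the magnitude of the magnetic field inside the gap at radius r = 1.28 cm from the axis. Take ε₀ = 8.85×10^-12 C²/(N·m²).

2.88×10^-9 T

Total displacement current: I_d = ε₀(πR²)(dE/dt) = (8.85×10^-12)(7.512×10^-3)(4.05×10^10) = 2.692×10^-3 A.
∮B·dl = μ₀ I_d,enc with I_d,enc = I_d r²/R² = 1.844×10^-4 A; so B = μ₀ I_d,enc/(2πr) = 2.88×10^-9 T.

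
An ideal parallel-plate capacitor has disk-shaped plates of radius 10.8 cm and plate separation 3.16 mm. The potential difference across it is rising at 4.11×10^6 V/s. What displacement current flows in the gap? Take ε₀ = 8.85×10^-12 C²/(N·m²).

E = V/d so dE/dt = (dV/dt)/d = 1.301×10^9 V/(m·s), and I_d = ε₀ A dE/dt = (8.85×10^-12)(0.03664)(1.301×10^9) = 4.22×10^-4 A.

4.22×10^-4 A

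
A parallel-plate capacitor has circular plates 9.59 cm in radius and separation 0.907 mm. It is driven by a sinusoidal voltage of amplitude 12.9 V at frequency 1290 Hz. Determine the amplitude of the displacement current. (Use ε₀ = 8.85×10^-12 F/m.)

(dE/dt)_max = V₀ω/d = 1.153×10^8 V/(m·s); ω = 2πf = 8105 rad/s.
I_d,max = ε₀ A (dE/dt)_max = (8.85×10^-12)(0.02889)(1.153×10^8) = 2.95×10^-5 A.

2.95×10^-5 A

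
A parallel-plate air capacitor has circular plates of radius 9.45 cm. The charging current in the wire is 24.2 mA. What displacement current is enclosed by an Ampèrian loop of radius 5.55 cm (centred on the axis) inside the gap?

8.35×10^-3 A

By continuity the displacement current in the gap matches the conduction current: I_d = 0.0242 A.
Since J_d is uniform, the enclosed fraction is (r/R)² = 0.3449, giving I_d,enc = 8.35×10^-3 A.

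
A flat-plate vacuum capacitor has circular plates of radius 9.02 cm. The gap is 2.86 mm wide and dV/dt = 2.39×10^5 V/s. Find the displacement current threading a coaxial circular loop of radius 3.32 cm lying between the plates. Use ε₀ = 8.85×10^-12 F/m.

2.56×10^-6 A

I_d = C dV/dt with C = ε₀πR²/d = 7.909×10^-11 F, so I_d = (7.909×10^-11)(2.39×10^5) = 1.890×10^-5 A.
Through an area πr² the displacement current is I_d·(πr²/πR²) = I_d (r/R)² = 2.56×10^-6 A.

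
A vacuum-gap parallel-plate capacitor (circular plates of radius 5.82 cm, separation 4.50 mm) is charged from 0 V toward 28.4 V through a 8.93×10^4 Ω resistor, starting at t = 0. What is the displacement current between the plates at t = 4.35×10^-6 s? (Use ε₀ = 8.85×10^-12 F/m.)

3.10×10^-5 A

C = ε₀A/d = (8.85×10^-12)(0.01064)/(4.50×10^-3) = 2.093×10^-11 F, so τ = RC = 1.869×10^-6 s.
The conduction current is I(t) = (V₀/R) e^(−t/τ), and the displacement current between the plates equals it.
t/τ = 2.327; I_d = (28.4/8.93×10^4) · e^(−2.327) = (3.180×10^-4)(0.09759) = 3.10×10^-5 A.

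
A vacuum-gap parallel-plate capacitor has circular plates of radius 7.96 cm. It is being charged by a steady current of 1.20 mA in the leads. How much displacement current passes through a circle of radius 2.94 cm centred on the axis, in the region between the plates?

By continuity the displacement current in the gap matches the conduction current: I_d = 1.20×10^-3 A.
Since J_d is uniform, the enclosed fraction is (r/R)² = 0.1364, giving I_d,enc = 1.64×10^-4 A.

1.64×10^-4 A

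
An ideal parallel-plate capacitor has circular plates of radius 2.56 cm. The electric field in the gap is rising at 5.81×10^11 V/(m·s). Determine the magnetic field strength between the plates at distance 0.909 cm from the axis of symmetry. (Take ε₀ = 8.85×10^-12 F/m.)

Through the whole plate area (πR² = 2.059×10^-3 m²), I_d = ε₀ πR² dE/dt = 0.01059 A.
For r < R the Ampère–Maxwell law gives B(2πr) = μ₀ I_d (r²/R²), so B = μ₀ I_d r/(2πR²) = (4π×10^-7)(0.01059)(9.09×10^-3)/(2π·0.0256²) = 2.94×10^-8 T.

2.94×10^-8 T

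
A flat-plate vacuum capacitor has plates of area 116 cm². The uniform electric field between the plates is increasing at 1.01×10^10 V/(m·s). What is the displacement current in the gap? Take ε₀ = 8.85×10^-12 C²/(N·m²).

I_d = ε₀ A (dE/dt) = (8.85×10^-12)(0.0116 m²)(1.01×10^10) = 1.04×10^-3 A.

1.04×10^-3 A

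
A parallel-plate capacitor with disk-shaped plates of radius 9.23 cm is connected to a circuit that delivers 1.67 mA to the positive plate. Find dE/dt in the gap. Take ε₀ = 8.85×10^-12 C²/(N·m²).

By continuity, I_d in the gap equals the 1.67 mA flowing in the wire.
Inverting I_d = ε₀ A dE/dt gives dE/dt = 1.67×10^-3 / (8.85×10^-12 · 0.02676) = 7.05×10^9 V/(m·s).

7.05×10^9 V/(m·s)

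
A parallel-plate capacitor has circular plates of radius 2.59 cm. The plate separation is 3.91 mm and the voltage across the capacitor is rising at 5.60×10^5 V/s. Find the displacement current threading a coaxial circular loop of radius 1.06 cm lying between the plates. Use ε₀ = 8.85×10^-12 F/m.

I_d = C dV/dt with C = ε₀πR²/d = 4.769×10^-12 F, so I_d = (4.769×10^-12)(5.60×10^5) = 2.671×10^-6 A.
Since J_d is uniform, the enclosed fraction is (r/R)² = 0.1675, giving I_d,enc = 4.47×10^-7 A.

4.47×10^-7 A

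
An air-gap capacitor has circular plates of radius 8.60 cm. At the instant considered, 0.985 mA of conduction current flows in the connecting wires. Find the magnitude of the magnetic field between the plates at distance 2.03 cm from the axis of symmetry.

No conduction current crosses the gap, so I_d there equals the 9.85×10^-4 A in the leads.
For r < R the Ampère–Maxwell law gives B(2πr) = μ₀ I_d (r²/R²), so B = μ₀ I_d r/(2πR²) = (4π×10^-7)(9.85×10^-4)(0.0203)/(2π·0.0860²) = 5.41×10^-10 T.

5.41×10^-10 T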